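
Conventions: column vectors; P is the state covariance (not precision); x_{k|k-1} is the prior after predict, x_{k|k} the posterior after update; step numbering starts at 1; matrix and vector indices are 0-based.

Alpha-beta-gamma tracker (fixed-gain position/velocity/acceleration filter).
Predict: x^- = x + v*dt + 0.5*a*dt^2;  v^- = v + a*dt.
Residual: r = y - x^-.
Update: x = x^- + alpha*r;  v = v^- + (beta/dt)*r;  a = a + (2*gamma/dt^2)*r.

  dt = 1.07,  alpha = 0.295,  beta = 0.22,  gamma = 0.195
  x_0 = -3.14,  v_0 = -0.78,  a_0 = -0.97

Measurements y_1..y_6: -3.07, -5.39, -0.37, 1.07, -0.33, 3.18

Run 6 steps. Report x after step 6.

x_post = 9.0400

step 1: x_pred=-4.5299  r=1.4599  x^+=-4.0992  v^+=-1.5177  a^+=-0.4727
step 2: x_pred=-5.9938  r=0.6038  x^+=-5.8157  v^+=-1.8994  a^+=-0.2670
step 3: x_pred=-8.0009  r=7.6309  x^+=-5.7498  v^+=-0.6161  a^+=2.3324
step 4: x_pred=-5.0739  r=6.1439  x^+=-3.2614  v^+=3.1427  a^+=4.4252
step 5: x_pred=2.6345  r=-2.9645  x^+=1.7600  v^+=7.2682  a^+=3.4154
step 6: x_pred=11.4921  r=-8.3121  x^+=9.0400  v^+=9.2136  a^+=0.5840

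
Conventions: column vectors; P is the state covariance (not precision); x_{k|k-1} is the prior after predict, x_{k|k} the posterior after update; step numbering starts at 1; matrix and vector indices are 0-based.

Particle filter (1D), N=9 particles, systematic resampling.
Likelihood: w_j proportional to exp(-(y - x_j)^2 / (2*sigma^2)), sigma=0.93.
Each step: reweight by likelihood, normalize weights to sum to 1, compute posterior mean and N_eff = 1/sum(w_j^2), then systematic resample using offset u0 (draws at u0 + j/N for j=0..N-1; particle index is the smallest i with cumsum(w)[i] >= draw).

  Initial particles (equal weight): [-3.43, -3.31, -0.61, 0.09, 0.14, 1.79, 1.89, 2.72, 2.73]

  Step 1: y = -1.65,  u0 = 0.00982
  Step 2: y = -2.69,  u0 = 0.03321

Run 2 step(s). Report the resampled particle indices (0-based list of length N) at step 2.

step 1: w=[0.1301, 0.1652, 0.4347, 0.1411, 0.1274, 0.0009, 0.0006, 0.0000, 0.0000]  mean=-1.2248  Neff=3.7130  idx=[0, 0, 1, 2, 2, 2, 2, 3, 4]
step 2: w=[0.2795, 0.2795, 0.3071, 0.0314, 0.0314, 0.0314, 0.0314, 0.0044, 0.0037]  mean=-3.0096  Neff=3.9290  idx=[0, 0, 0, 1, 1, 2, 2, 2, 4]

resampled_idx = [0, 0, 0, 1, 1, 2, 2, 2, 4]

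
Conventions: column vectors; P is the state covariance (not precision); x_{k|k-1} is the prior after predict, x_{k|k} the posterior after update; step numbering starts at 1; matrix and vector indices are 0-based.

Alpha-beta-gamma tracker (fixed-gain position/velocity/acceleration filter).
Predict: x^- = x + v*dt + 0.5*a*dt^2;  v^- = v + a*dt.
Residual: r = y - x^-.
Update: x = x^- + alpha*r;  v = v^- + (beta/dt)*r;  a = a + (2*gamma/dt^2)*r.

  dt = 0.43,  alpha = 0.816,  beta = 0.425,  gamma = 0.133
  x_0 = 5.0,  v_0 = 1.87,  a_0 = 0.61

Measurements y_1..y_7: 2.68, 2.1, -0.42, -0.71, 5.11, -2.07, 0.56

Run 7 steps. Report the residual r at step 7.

step 1: x_pred=5.8605  r=-3.1805  x^+=3.2652  v^+=-1.0112  a^+=-3.9655
step 2: x_pred=2.4638  r=-0.3638  x^+=2.1669  v^+=-3.0759  a^+=-4.4888
step 3: x_pred=0.4293  r=-0.8493  x^+=-0.2637  v^+=-5.8455  a^+=-5.7107
step 4: x_pred=-3.3053  r=2.5953  x^+=-1.1875  v^+=-5.7360  a^+=-1.9771
step 5: x_pred=-3.8368  r=8.9468  x^+=3.4638  v^+=2.2566  a^+=10.8940
step 6: x_pred=5.4413  r=-7.5113  x^+=-0.6879  v^+=-0.4829  a^+=0.0881
step 7: x_pred=-0.8874  r=1.4474  x^+=0.2937  v^+=0.9856  a^+=2.1704

resid = 1.4474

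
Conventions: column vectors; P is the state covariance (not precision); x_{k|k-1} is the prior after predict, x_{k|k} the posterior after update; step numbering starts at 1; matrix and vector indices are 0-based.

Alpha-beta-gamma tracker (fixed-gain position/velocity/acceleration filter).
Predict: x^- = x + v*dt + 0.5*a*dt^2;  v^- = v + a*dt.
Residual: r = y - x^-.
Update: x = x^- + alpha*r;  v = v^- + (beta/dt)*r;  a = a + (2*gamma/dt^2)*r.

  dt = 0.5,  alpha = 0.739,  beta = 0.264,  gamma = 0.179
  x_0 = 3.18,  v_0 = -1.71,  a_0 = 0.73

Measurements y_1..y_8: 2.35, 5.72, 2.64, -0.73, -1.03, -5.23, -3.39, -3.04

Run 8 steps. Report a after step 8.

a_post = 9.9756

step 1: x_pred=2.4163  r=-0.0663  x^+=2.3673  v^+=-1.3800  a^+=0.6351
step 2: x_pred=1.7567  r=3.9633  x^+=4.6856  v^+=1.0302  a^+=6.3106
step 3: x_pred=5.9895  r=-3.3495  x^+=3.5142  v^+=2.4170  a^+=1.5141
step 4: x_pred=4.9120  r=-5.6420  x^+=0.7426  v^+=0.1951  a^+=-6.5652
step 5: x_pred=0.0194  r=-1.0494  x^+=-0.7561  v^+=-3.6416  a^+=-8.0680
step 6: x_pred=-3.5854  r=-1.6446  x^+=-4.8008  v^+=-8.5440  a^+=-10.4230
step 7: x_pred=-10.3756  r=6.9856  x^+=-5.2132  v^+=-10.0671  a^+=-0.4196
step 8: x_pred=-10.2992  r=7.2592  x^+=-4.9347  v^+=-6.4440  a^+=9.9756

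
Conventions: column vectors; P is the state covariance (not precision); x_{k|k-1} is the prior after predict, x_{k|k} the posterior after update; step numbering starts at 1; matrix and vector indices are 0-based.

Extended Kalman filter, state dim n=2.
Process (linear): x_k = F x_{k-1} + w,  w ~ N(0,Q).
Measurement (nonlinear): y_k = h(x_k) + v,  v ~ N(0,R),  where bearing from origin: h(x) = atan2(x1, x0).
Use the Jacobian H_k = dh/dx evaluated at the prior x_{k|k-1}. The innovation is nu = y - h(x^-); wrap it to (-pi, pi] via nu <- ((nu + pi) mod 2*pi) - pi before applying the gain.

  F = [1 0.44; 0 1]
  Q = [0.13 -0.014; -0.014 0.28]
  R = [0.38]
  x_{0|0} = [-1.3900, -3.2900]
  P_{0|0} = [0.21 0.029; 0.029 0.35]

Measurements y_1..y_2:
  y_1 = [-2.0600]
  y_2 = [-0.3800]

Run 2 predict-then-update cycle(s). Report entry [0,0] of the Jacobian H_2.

H_jac[0,0] = 0.1134

step 1: x^-=[-2.8376, -3.2900]  P^-=[0.4333 0.1690; 0.1690 0.6300]  H_jac=[0.1743 -0.1503]  S=[0.3985]  K=[0.1257; -0.1637]  nu=[0.2225]  x^+=[-2.8096, -3.3264]  P^+=[0.4270 0.1772; 0.1772 0.6193]
step 2: x^-=[-4.2733, -3.3264]  P^-=[0.8328 0.4357; 0.4357 0.8993]  H_jac=[0.1134 -0.1457]  S=[0.3954]  K=[0.0783; -0.2064]  nu=[2.1001]  x^+=[-4.1087, -3.7600]  P^+=[0.8304 0.4421; 0.4421 0.8825]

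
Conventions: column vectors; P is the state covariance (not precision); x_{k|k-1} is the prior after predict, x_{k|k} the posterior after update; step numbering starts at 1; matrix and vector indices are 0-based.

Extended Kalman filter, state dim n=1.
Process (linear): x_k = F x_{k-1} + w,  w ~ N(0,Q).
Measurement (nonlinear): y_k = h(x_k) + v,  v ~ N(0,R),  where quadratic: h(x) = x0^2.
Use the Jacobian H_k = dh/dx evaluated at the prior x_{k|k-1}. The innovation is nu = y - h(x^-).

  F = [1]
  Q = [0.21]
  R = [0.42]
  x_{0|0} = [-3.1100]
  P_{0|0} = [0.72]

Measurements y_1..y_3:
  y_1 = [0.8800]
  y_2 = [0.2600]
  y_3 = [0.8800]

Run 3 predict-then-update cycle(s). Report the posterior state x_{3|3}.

step 1: x^-=[-3.1100]  P^-=[0.9300]  H_jac=[-6.2200]  S=[36.4002]  K=[-0.1589]  nu=[-8.7921]  x^+=[-1.7128]  P^+=[0.0107]
step 2: x^-=[-1.7128]  P^-=[0.2207]  H_jac=[-3.4256]  S=[3.0102]  K=[-0.2512]  nu=[-2.6736]  x^+=[-1.0412]  P^+=[0.0308]
step 3: x^-=[-1.0412]  P^-=[0.2408]  H_jac=[-2.0824]  S=[1.4642]  K=[-0.3425]  nu=[-0.2041]  x^+=[-0.9713]  P^+=[0.0691]

x_post = [-0.9713]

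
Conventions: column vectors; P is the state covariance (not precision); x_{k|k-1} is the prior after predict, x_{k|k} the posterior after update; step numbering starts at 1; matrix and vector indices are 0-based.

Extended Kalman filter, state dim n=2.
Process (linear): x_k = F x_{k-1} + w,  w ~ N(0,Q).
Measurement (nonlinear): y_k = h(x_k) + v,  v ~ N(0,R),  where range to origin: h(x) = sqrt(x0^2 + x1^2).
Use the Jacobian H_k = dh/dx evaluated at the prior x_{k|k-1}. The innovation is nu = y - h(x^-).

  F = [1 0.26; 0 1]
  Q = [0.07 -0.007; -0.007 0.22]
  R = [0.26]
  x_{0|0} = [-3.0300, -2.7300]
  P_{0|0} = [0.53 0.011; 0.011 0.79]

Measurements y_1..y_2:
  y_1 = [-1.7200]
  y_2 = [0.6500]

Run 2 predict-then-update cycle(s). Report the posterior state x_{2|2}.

step 1: x^-=[-3.7398, -2.7300]  P^-=[0.6591 0.2094; 0.2094 1.0100]  H_jac=[-0.8077 -0.5896]  S=[1.2405]  K=[-0.5287; -0.6164]  nu=[-6.3502]  x^+=[-0.3826, 1.1841]  P^+=[0.3124 -0.1948; -0.1948 0.5387]
step 2: x^-=[-0.0748, 1.1841]  P^-=[0.3175 -0.0618; -0.0618 0.7587]  H_jac=[-0.0630 0.9980]  S=[1.0247]  K=[-0.0797; 0.7427]  nu=[-0.5364]  x^+=[-0.0320, 0.7857]  P^+=[0.3110 -0.0011; -0.0011 0.1934]

x_post = [-0.0320, 0.7857]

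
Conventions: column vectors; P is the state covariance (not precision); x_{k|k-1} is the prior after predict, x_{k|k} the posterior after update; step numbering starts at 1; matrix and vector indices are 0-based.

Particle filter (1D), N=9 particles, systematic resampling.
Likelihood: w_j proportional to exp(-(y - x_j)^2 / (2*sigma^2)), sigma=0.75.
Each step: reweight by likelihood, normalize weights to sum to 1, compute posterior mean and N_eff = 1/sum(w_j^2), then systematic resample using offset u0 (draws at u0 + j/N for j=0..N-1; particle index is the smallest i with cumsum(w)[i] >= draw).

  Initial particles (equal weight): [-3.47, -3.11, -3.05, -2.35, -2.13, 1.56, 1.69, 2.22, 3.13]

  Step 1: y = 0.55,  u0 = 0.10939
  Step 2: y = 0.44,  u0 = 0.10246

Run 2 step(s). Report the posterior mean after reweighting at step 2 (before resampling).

step 1: w=[0.0000, 0.0000, 0.0000, 0.0007, 0.0021, 0.5000, 0.3900, 0.1038, 0.0033]  mean=1.6739  Neff=2.4217  idx=[5, 5, 5, 5, 6, 6, 6, 6, 8]
step 2: w=[0.1419, 0.1419, 0.1419, 0.1419, 0.1079, 0.1079, 0.1079, 0.1079, 0.0007]  mean=1.6172  Neff=7.8655  idx=[0, 1, 2, 3, 3, 4, 5, 6, 7]

post_mean = 1.6172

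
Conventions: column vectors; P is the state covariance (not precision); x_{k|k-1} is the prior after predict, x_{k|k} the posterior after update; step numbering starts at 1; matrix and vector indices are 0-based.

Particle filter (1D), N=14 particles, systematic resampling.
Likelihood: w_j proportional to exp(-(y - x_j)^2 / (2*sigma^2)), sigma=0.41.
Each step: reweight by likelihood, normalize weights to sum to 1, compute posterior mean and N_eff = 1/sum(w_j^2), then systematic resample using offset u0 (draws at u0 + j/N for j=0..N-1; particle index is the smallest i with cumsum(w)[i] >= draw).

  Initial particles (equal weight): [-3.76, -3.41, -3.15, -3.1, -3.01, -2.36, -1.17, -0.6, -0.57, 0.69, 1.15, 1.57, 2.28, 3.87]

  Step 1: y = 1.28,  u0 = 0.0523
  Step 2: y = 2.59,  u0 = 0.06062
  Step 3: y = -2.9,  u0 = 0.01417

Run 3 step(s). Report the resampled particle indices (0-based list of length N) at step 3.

resampled_idx = [0, 0, 0, 0, 0, 1, 1, 1, 1, 1, 2, 2, 2, 2]

step 1: w=[0.0000, 0.0000, 0.0000, 0.0000, 0.0000, 0.0000, 0.0000, 0.0000, 0.0000, 0.1662, 0.4452, 0.3646, 0.0239, 0.0000]  mean=1.2536  Neff=2.7827  idx=[9, 9, 10, 10, 10, 10, 10, 10, 11, 11, 11, 11, 11, 12]
step 2: w=[0.0000, 0.0000, 0.0021, 0.0021, 0.0021, 0.0021, 0.0021, 0.0021, 0.0457, 0.0457, 0.0457, 0.0457, 0.0457, 0.7586]  mean=2.1032  Neff=1.7066  idx=[9, 10, 12, 13, 13, 13, 13, 13, 13, 13, 13, 13, 13, 13]
step 3: w=[0.3333, 0.3333, 0.3333, 0.0000, 0.0000, 0.0000, 0.0000, 0.0000, 0.0000, 0.0000, 0.0000, 0.0000, 0.0000, 0.0000]  mean=1.5700  Neff=3.0000  idx=[0, 0, 0, 0, 0, 1, 1, 1, 1, 1, 2, 2, 2, 2]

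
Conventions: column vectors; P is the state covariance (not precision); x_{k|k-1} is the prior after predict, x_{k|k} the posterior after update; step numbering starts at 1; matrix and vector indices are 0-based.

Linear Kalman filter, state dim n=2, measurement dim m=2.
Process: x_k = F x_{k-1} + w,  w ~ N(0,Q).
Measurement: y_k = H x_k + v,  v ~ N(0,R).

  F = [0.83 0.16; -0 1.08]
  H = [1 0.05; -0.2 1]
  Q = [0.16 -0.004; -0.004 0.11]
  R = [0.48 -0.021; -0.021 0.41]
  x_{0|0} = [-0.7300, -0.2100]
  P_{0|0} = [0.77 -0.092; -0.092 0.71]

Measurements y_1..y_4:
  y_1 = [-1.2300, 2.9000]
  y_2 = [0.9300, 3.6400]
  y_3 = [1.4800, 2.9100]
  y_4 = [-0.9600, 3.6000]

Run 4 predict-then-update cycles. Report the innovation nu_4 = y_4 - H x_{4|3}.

step 1: x^-=[-0.6395, -0.2268]  P^-=[0.6842 0.0362; 0.0362 0.9381]  S=[1.1702 -0.0751; -0.0751 1.3610]  K=[0.5836 -0.0417; 0.1153 0.6903]  nu=[-0.5792, 2.9989]  x^+=[-1.1027, 1.7766]  P^+=[0.2797 0.0266; 0.0266 0.2859]
step 2: x^-=[-0.6309, 1.9188]  P^-=[0.3670 0.0692; 0.0692 0.4435]  S=[0.8551 -0.0037; -0.0037 0.8405]  K=[0.4333 -0.0031; 0.1091 0.5117]  nu=[1.4650, 1.5950]  x^+=[-0.0011, 2.8948]  P^+=[0.2065 0.0309; 0.0309 0.2137]
step 3: x^-=[0.4623, 3.1263]  P^-=[0.3159 0.0607; 0.0607 0.3592]  S=[0.8029 -0.0062; -0.0062 0.7576]  K=[0.3973 -0.0001; 0.1015 0.4590]  nu=[0.8614, -0.1239]  x^+=[0.8045, 3.1569]  P^+=[0.1892 0.0295; 0.0295 0.1919]
step 4: x^-=[1.1728, 3.4094]  P^-=[0.3031 0.0556; 0.0556 0.3339]  S=[0.7895 -0.0099; -0.0099 0.7338]  K=[0.3874 -0.0016; 0.0971 0.4412]  nu=[-2.3033, 0.4251]  x^+=[0.2798, 3.3734]  P^+=[0.1846 0.0281; 0.0281 0.1845]

innov = [-2.3033, 0.4251]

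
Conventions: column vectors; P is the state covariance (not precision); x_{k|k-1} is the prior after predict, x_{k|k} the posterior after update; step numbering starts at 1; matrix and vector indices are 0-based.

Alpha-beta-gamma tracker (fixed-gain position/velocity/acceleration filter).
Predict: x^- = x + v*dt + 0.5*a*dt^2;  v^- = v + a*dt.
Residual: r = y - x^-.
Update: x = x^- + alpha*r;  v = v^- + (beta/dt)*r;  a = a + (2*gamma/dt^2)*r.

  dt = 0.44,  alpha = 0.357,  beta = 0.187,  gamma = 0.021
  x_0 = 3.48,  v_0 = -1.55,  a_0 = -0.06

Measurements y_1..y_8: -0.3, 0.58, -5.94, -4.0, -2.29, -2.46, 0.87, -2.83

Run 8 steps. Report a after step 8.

a_post = 2.4354

step 1: x_pred=2.7922  r=-3.0922  x^+=1.6883  v^+=-2.8906  a^+=-0.7308
step 2: x_pred=0.3457  r=0.2343  x^+=0.4293  v^+=-3.1126  a^+=-0.6800
step 3: x_pred=-1.0060  r=-4.9340  x^+=-2.7674  v^+=-5.5087  a^+=-1.7504
step 4: x_pred=-5.3607  r=1.3607  x^+=-4.8749  v^+=-5.7006  a^+=-1.4552
step 5: x_pred=-7.5240  r=5.2340  x^+=-5.6555  v^+=-4.1164  a^+=-0.3197
step 6: x_pred=-7.4976  r=5.0376  x^+=-5.6992  v^+=-2.1160  a^+=0.7732
step 7: x_pred=-6.5554  r=7.4254  x^+=-3.9045  v^+=1.3800  a^+=2.3841
step 8: x_pred=-3.0666  r=0.2366  x^+=-2.9821  v^+=2.5295  a^+=2.4354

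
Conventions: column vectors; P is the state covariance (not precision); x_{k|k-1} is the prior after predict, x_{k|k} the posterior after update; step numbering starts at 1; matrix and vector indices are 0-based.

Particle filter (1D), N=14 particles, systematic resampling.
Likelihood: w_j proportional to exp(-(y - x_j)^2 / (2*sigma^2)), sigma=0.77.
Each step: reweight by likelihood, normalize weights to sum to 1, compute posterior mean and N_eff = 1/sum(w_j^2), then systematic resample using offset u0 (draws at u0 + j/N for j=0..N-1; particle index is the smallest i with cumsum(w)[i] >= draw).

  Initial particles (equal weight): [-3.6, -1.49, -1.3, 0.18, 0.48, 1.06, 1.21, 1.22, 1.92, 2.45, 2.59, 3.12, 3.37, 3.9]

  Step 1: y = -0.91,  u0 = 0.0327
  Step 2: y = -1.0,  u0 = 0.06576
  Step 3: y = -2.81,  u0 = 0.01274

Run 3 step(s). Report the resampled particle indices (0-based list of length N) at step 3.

resampled_idx = [0, 0, 1, 2, 2, 3, 4, 5, 5, 6, 7, 8, 9, 11]

step 1: w=[0.0010, 0.3300, 0.3855, 0.1609, 0.0859, 0.0166, 0.0099, 0.0096, 0.0005, 0.0000, 0.0000, 0.0000, 0.0000, 0.0000]  mean=-0.8839  Neff=3.4330  idx=[1, 1, 1, 1, 1, 2, 2, 2, 2, 2, 3, 3, 4, 4]
step 2: w=[0.0846, 0.0846, 0.0846, 0.0846, 0.0846, 0.0960, 0.0960, 0.0960, 0.0960, 0.0960, 0.0320, 0.0320, 0.0163, 0.0163]  mean=-1.2274  Neff=11.8340  idx=[0, 1, 2, 3, 4, 4, 5, 6, 7, 7, 8, 9, 10, 13]
step 3: w=[0.1019, 0.1019, 0.1019, 0.1019, 0.1019, 0.1019, 0.0647, 0.0647, 0.0647, 0.0647, 0.0647, 0.0647, 0.0002, 0.0000]  mean=-1.4157  Neff=11.4384  idx=[0, 0, 1, 2, 2, 3, 4, 5, 5, 6, 7, 8, 9, 11]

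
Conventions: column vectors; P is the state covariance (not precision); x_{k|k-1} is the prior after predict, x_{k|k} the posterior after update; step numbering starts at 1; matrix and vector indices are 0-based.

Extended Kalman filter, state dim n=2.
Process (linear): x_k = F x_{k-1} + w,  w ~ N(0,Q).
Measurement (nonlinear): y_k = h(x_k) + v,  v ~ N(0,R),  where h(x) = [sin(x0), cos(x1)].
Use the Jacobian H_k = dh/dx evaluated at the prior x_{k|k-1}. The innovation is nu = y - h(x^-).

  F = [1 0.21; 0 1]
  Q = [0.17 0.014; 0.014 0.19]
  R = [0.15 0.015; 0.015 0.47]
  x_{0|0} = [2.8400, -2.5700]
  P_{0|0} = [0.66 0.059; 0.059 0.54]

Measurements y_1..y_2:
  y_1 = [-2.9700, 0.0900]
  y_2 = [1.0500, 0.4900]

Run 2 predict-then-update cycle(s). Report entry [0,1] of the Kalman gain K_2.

step 1: x^-=[2.3003, -2.5700]  P^-=[0.8786 0.1864; 0.1864 0.7300]  H_jac=[-0.6665 0.0000; 0.0000 0.5410]  S=[0.5403 -0.0522; -0.0522 0.6836]  K=[-1.0775 0.0652; -0.1754 0.5643]  nu=[-3.7155, 0.9310]  x^+=[6.3646, -1.3929]  P^+=[0.2410 0.0268; 0.0268 0.4854]
step 2: x^-=[6.0721, -1.3929]  P^-=[0.4437 0.1427; 0.1427 0.6754]  H_jac=[0.9778 0.0000; 0.0000 0.9842]  S=[0.5742 0.1523; 0.1523 1.1242]  K=[0.7493 0.0234; 0.0894 0.5792]  nu=[1.2596, 0.3130]  x^+=[7.0232, -1.0990]  P^+=[0.1153 0.0226; 0.0226 0.2779]

K[0,1] = 0.0234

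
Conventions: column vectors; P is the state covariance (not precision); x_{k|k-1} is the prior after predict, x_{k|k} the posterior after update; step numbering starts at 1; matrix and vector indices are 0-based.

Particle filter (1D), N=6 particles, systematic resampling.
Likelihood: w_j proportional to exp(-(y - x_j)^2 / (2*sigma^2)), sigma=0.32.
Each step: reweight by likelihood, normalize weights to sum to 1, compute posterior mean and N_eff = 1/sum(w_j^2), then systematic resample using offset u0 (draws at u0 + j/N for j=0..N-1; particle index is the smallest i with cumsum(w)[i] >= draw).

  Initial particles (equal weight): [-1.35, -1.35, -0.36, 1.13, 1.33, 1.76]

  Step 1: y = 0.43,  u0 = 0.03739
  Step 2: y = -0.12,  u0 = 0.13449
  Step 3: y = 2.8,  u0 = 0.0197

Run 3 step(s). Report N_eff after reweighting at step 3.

N_eff = 6.0000

step 1: w=[0.0000, 0.0000, 0.3001, 0.5777, 0.1211, 0.0011]  mean=0.7077  Neff=2.2808  idx=[2, 2, 3, 3, 3, 3]
step 2: w=[0.4994, 0.4994, 0.0003, 0.0003, 0.0003, 0.0003]  mean=-0.3581  Neff=2.0052  idx=[0, 0, 0, 1, 1, 1]
step 3: w=[0.1667, 0.1667, 0.1667, 0.1667, 0.1667, 0.1667]  mean=-0.3600  Neff=6.0000  idx=[0, 1, 2, 3, 4, 5]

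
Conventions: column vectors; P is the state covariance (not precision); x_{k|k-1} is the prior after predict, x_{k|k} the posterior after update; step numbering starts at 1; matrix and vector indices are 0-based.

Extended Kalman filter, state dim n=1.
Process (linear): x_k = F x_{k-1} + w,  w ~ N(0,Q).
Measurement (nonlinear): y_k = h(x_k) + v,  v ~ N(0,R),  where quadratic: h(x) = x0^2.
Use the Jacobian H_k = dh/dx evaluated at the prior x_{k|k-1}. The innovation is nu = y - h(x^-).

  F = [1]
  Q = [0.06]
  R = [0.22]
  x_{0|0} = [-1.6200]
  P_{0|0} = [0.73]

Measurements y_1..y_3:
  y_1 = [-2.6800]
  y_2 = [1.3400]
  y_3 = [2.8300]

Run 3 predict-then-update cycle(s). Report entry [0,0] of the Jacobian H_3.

H_jac[0,0] = -0.0995

step 1: x^-=[-1.6200]  P^-=[0.7900]  H_jac=[-3.2400]  S=[8.5131]  K=[-0.3007]  nu=[-5.3044]  x^+=[-0.0251]  P^+=[0.0204]
step 2: x^-=[-0.0251]  P^-=[0.0804]  H_jac=[-0.0503]  S=[0.2202]  K=[-0.0184]  nu=[1.3394]  x^+=[-0.0497]  P^+=[0.0803]
step 3: x^-=[-0.0497]  P^-=[0.1403]  H_jac=[-0.0995]  S=[0.2214]  K=[-0.0631]  nu=[2.8275]  x^+=[-0.2281]  P^+=[0.1395]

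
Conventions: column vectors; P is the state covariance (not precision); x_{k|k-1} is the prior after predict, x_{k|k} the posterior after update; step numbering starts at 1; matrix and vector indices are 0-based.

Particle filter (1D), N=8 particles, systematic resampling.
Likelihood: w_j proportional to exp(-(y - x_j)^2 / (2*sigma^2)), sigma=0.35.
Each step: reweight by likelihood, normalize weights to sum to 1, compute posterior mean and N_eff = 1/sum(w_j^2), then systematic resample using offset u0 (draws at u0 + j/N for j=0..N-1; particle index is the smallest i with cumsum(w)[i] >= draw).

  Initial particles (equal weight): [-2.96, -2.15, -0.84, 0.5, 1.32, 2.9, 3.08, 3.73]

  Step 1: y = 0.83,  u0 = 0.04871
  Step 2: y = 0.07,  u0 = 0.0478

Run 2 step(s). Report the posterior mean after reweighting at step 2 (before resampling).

post_mean = 0.5018

step 1: w=[0.0000, 0.0000, 0.0000, 0.6308, 0.3692, 0.0000, 0.0000, 0.0000]  mean=0.8028  Neff=1.8720  idx=[3, 3, 3, 3, 3, 4, 4, 4]
step 2: w=[0.1996, 0.1996, 0.1996, 0.1996, 0.1996, 0.0007, 0.0007, 0.0007]  mean=0.5018  Neff=5.0217  idx=[0, 0, 1, 2, 2, 3, 3, 4]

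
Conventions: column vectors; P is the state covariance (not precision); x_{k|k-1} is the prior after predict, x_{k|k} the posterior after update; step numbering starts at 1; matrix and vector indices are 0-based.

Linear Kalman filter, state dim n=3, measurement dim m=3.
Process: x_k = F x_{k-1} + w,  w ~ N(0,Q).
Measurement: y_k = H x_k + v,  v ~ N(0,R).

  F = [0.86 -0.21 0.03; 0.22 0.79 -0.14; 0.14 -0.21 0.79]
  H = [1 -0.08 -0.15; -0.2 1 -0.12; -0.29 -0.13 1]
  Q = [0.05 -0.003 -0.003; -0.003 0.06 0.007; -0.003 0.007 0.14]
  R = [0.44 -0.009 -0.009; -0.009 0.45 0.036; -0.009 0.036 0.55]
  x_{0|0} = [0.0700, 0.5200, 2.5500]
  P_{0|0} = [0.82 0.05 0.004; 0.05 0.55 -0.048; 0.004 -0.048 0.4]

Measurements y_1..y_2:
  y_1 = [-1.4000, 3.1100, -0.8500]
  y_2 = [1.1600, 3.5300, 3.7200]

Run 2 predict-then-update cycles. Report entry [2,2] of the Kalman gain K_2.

K[2,2] = 0.3443

step 1: x^-=[0.0275, 0.0692, 1.9151]  P^-=[0.6638 0.0879 0.1300; 0.0879 0.4785 -0.1308; 0.1300 -0.1308 0.4438]  S=[1.0607 -0.0761 -0.1290; -0.0761 0.9639 -0.2184; -0.1290 -0.2184 1.0230]  K=[0.5997 -0.0154 0.0000; 0.0874 0.4786 -0.1003; 0.1101 -0.1180 0.4023]  nu=[-1.1347, 3.2761, -2.7481]  x^+=[-0.7035, 1.8138, 0.2980]  P^+=[0.2807 0.0537 0.0824; 0.0537 0.2224 0.0058; 0.0824 0.0058 0.2407]
step 2: x^-=[-0.9770, 1.2364, -0.2440]  P^-=[0.2524 0.0371 0.0904; 0.0371 0.2294 -0.0279; 0.0904 -0.0279 0.3187]  S=[0.6673 -0.0386 -0.0356; -0.0386 0.6903 -0.0705; -0.0356 -0.0705 0.8514]  K=[0.3543 -0.0124 0.0283; 0.0504 0.3240 -0.0515; 0.0808 -0.0824 0.3443]  nu=[2.1993, 2.0689, 3.8414]  x^+=[-0.1147, 1.8196, 1.0859]  P^+=[0.1682 0.0337 0.0651; 0.0337 0.1517 0.0124; 0.0651 0.0124 0.2062]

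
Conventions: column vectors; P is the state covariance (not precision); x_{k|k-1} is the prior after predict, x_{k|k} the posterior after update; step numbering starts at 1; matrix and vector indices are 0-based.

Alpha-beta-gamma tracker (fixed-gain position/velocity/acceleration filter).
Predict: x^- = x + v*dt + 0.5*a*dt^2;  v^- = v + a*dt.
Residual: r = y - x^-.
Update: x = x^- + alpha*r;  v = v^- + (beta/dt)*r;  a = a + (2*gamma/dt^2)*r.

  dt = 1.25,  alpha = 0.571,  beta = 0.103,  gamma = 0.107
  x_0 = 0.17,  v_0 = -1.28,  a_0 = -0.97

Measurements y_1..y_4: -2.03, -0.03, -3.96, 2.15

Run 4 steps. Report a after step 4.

step 1: x_pred=-2.1878  r=0.1578  x^+=-2.0977  v^+=-2.4795  a^+=-0.9484
step 2: x_pred=-5.9380  r=5.9080  x^+=-2.5645  v^+=-3.1782  a^+=-0.1392
step 3: x_pred=-6.6460  r=2.6860  x^+=-5.1123  v^+=-3.1309  a^+=0.2286
step 4: x_pred=-8.8472  r=10.9972  x^+=-2.5678  v^+=-1.9389  a^+=1.7348

a_post = 1.7348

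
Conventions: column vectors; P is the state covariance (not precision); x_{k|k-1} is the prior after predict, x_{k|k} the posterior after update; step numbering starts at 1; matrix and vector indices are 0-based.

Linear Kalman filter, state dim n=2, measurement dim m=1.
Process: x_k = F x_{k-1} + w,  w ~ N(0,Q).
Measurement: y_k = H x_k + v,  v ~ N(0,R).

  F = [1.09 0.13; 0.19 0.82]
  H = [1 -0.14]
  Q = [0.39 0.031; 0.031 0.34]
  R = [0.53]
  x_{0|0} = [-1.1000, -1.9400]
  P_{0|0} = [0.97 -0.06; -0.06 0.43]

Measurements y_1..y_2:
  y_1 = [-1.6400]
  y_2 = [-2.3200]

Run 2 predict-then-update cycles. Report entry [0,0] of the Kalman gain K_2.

K[0,0] = 0.6368

step 1: x^-=[-1.4512, -1.7998]  P^-=[1.5327 0.2226; 0.2226 0.6455]  S=[2.0130]  K=[0.7459; 0.0657]  nu=[-0.4408]  x^+=[-1.7800, -1.8288]  P^+=[0.4127 0.1240; 0.1240 0.6368]
step 2: x^-=[-2.1779, -1.8378]  P^-=[0.9262 0.2982; 0.2982 0.8217]  S=[1.3888]  K=[0.6368; 0.1319]  nu=[-0.3994]  x^+=[-2.4323, -1.8905]  P^+=[0.3629 0.1816; 0.1816 0.7975]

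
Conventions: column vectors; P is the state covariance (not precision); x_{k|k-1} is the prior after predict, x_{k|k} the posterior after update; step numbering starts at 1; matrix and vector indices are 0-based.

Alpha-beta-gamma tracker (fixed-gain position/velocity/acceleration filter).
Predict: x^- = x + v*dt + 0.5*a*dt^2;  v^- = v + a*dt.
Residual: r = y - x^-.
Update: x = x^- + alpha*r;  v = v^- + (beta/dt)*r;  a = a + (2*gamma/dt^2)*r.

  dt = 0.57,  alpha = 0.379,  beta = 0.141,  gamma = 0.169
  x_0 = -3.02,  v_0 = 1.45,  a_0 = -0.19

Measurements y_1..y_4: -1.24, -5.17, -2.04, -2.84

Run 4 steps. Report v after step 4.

v_post = -2.6989

step 1: x_pred=-2.2244  r=0.9844  x^+=-1.8513  v^+=1.5852  a^+=0.8341
step 2: x_pred=-0.8122  r=-4.3578  x^+=-2.4638  v^+=0.9826  a^+=-3.6994
step 3: x_pred=-2.5047  r=0.4647  x^+=-2.3286  v^+=-1.0111  a^+=-3.2160
step 4: x_pred=-3.4273  r=0.5873  x^+=-3.2047  v^+=-2.6989  a^+=-2.6050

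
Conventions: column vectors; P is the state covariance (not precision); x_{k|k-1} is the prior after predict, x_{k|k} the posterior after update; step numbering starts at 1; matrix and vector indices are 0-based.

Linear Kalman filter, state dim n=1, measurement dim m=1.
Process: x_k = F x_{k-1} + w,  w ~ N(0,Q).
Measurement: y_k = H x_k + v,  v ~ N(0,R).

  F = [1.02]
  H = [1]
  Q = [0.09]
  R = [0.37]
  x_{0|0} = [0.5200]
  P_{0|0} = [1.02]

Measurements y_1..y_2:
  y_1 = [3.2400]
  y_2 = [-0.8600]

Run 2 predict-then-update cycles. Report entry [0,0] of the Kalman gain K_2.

step 1: x^-=[0.5304]  P^-=[1.1512]  S=[1.5212]  K=[0.7568]  nu=[2.7096]  x^+=[2.5810]  P^+=[0.2800]
step 2: x^-=[2.6326]  P^-=[0.3813]  S=[0.7513]  K=[0.5075]  nu=[-3.4926]  x^+=[0.8600]  P^+=[0.1878]

K[0,0] = 0.5075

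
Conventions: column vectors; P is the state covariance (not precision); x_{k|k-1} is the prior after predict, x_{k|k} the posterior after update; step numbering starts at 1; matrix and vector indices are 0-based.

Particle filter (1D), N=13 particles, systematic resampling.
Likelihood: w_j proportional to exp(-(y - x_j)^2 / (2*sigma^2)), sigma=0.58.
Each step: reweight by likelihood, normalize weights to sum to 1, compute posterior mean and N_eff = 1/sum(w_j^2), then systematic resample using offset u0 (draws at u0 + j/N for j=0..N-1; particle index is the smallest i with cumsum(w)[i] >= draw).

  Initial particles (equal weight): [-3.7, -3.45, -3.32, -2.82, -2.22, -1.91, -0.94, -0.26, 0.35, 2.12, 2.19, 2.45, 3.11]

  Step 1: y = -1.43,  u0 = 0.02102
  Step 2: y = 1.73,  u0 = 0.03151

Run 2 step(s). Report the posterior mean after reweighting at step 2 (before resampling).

post_mean = -0.2837

step 1: w=[0.0002, 0.0012, 0.0025, 0.0282, 0.1968, 0.3533, 0.3483, 0.0651, 0.0045, 0.0000, 0.0000, 0.0000, 0.0000]  mean=-1.5470  Neff=3.4490  idx=[3, 4, 4, 5, 5, 5, 5, 5, 6, 6, 6, 6, 7]
step 2: w=[0.0000, 0.0000, 0.0000, 0.0000, 0.0000, 0.0000, 0.0000, 0.0000, 0.0087, 0.0087, 0.0087, 0.0087, 0.9652]  mean=-0.2837  Neff=1.0730  idx=[11, 12, 12, 12, 12, 12, 12, 12, 12, 12, 12, 12, 12]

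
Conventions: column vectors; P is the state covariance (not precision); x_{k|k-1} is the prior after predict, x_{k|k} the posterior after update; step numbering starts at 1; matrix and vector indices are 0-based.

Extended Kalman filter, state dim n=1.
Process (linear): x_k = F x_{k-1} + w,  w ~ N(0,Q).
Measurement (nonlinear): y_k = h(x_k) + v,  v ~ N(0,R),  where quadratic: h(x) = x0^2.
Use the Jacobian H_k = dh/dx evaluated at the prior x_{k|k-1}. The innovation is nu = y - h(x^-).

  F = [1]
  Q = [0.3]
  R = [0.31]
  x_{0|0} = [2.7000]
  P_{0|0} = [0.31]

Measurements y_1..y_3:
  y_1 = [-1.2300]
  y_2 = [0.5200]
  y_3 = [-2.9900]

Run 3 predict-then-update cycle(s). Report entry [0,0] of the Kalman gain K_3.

step 1: x^-=[2.7000]  P^-=[0.6100]  H_jac=[5.4000]  S=[18.0976]  K=[0.1820]  nu=[-8.5200]  x^+=[1.1492]  P^+=[0.0104]
step 2: x^-=[1.1492]  P^-=[0.3104]  H_jac=[2.2985]  S=[1.9501]  K=[0.3659]  nu=[-0.8008]  x^+=[0.8562]  P^+=[0.0494]
step 3: x^-=[0.8562]  P^-=[0.3494]  H_jac=[1.7125]  S=[1.3345]  K=[0.4483]  nu=[-3.7231]  x^+=[-0.8128]  P^+=[0.0812]

K[0,0] = 0.4483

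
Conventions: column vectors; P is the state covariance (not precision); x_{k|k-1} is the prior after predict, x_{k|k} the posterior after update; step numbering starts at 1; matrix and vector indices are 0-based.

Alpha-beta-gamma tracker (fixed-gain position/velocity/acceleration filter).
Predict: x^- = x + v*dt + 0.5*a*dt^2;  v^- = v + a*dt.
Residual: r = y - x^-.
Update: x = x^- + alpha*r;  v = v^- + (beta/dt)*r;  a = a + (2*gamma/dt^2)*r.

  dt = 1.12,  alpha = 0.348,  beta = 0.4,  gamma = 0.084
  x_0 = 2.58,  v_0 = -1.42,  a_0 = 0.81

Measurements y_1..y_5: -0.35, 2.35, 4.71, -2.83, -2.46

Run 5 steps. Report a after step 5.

a_post = -0.7634

step 1: x_pred=1.4976  r=-1.8476  x^+=0.8547  v^+=-1.1727  a^+=0.5625
step 2: x_pred=-0.1059  r=2.4559  x^+=0.7488  v^+=0.3345  a^+=0.8915
step 3: x_pred=1.6825  r=3.0275  x^+=2.7361  v^+=2.4142  a^+=1.2969
step 4: x_pred=6.2534  r=-9.0834  x^+=3.0924  v^+=0.6227  a^+=0.0804
step 5: x_pred=3.8402  r=-6.3002  x^+=1.6477  v^+=-1.5373  a^+=-0.7634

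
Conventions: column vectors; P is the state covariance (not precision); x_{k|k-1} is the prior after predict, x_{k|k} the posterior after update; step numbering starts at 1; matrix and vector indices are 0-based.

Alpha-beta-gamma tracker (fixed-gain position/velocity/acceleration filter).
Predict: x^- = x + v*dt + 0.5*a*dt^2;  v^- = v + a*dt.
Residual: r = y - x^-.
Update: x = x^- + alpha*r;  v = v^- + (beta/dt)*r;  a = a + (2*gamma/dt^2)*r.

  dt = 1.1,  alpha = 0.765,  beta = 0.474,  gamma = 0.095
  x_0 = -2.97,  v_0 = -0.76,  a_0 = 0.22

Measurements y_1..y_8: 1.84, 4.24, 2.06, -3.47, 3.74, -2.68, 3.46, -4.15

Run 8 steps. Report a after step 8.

a_post = -0.6263

step 1: x_pred=-3.6729  r=5.5129  x^+=0.5445  v^+=1.8576  a^+=1.0857
step 2: x_pred=3.2446  r=0.9954  x^+=4.0061  v^+=3.4807  a^+=1.2420
step 3: x_pred=8.5863  r=-6.5263  x^+=3.5937  v^+=2.0346  a^+=0.2172
step 4: x_pred=5.9632  r=-9.4332  x^+=-1.2532  v^+=-1.7913  a^+=-1.2641
step 5: x_pred=-3.9884  r=7.7284  x^+=1.9238  v^+=0.1485  a^+=-0.0505
step 6: x_pred=2.0566  r=-4.7366  x^+=-1.5669  v^+=-1.9481  a^+=-0.7943
step 7: x_pred=-4.1904  r=7.6504  x^+=1.6622  v^+=0.4748  a^+=0.4070
step 8: x_pred=2.4307  r=-6.5807  x^+=-2.6035  v^+=-1.9132  a^+=-0.6263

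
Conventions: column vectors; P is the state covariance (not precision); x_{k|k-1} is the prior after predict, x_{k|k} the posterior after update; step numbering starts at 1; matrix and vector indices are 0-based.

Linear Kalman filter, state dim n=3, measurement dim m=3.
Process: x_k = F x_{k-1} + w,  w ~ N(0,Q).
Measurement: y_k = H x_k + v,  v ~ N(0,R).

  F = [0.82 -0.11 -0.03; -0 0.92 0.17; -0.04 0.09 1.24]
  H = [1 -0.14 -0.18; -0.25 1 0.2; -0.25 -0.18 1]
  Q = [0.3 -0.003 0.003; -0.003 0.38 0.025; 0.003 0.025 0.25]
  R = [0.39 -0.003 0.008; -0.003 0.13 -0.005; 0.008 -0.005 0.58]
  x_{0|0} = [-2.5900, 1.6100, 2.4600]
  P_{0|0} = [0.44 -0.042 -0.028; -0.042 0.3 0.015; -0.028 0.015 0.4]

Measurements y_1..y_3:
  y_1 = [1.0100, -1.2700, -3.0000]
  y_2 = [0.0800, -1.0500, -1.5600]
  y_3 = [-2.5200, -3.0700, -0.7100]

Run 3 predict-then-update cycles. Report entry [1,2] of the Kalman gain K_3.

K[1,2] = -0.0783

step 1: x^-=[-2.3747, 1.8994, 3.2989]  P^-=[0.6089 -0.0717 -0.0632; -0.0717 0.6502 0.1532; -0.0632 0.1532 0.8746]  S=[1.0905 -0.3993 -0.3574; -0.3993 0.9567 0.2723; -0.3574 0.2723 1.4837]  K=[0.5764 -0.0078 0.0038; 0.0865 0.7915 -0.0880; 0.0387 0.2189 0.5507]  nu=[4.2444, -4.4229, -6.5507]  x^+=[0.0813, -0.6581, -1.1125]  P^+=[0.2445 0.0432 0.0758; 0.0432 0.1183 -0.0222; 0.0758 -0.0222 0.3335]
step 2: x^-=[0.1724, -0.7946, -1.4420]  P^-=[0.4545 0.0275 0.0650; 0.0275 0.4828 0.0774; 0.0650 0.0774 0.7514]  S=[0.8511 -0.1830 -0.1731; -0.1830 0.6820 0.1362; -0.1731 0.1362 1.3176]  K=[0.5272 0.0291 0.0256; 0.0834 0.7589 -0.0800; 0.0603 0.2198 0.5326]  nu=[-0.4632, 0.0761, -0.2180]  x^+=[-0.0751, -0.7581, -1.5692]  P^+=[0.2266 0.0421 0.0831; 0.0421 0.1131 -0.0186; 0.0831 -0.0186 0.3257]
step 3: x^-=[0.0688, -0.9642, -2.0111]  P^-=[0.4422 0.0281 0.0728; 0.0281 0.4793 0.0794; 0.0728 0.0794 0.7394]  S=[0.8355 -0.1768 -0.1601; -0.1768 0.6769 0.1331; -0.1601 0.1331 1.3001]  K=[0.5207 0.0302 0.0281; 0.0816 0.7578 -0.0783; 0.0627 0.2212 0.5288]  nu=[-3.0858, -1.6864, 1.1447]  x^+=[-1.5566, -2.5837, -1.9723]  P^+=[0.2241 0.0415 0.0838; 0.0415 0.1126 -0.0179; 0.0838 -0.0179 0.3238]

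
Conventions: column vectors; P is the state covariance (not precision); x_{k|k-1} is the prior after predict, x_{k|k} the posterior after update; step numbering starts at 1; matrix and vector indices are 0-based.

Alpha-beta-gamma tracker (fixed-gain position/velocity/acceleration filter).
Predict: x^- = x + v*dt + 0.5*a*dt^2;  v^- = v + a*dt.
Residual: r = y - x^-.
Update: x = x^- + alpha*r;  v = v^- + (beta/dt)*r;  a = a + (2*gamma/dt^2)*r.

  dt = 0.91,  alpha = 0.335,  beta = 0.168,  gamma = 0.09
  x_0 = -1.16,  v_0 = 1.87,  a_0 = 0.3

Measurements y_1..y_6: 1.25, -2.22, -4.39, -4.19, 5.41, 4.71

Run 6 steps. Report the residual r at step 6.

step 1: x_pred=0.6659  r=0.5841  x^+=0.8616  v^+=2.2508  a^+=0.4270
step 2: x_pred=3.0866  r=-5.3066  x^+=1.3089  v^+=1.6597  a^+=-0.7265
step 3: x_pred=2.5184  r=-6.9084  x^+=0.2041  v^+=-0.2768  a^+=-2.2282
step 4: x_pred=-0.9704  r=-3.2196  x^+=-2.0490  v^+=-2.8989  a^+=-2.9280
step 5: x_pred=-5.8993  r=11.3093  x^+=-2.1107  v^+=-3.4755  a^+=-0.4697
step 6: x_pred=-5.4678  r=10.1778  x^+=-2.0583  v^+=-2.0239  a^+=1.7426

resid = 10.1778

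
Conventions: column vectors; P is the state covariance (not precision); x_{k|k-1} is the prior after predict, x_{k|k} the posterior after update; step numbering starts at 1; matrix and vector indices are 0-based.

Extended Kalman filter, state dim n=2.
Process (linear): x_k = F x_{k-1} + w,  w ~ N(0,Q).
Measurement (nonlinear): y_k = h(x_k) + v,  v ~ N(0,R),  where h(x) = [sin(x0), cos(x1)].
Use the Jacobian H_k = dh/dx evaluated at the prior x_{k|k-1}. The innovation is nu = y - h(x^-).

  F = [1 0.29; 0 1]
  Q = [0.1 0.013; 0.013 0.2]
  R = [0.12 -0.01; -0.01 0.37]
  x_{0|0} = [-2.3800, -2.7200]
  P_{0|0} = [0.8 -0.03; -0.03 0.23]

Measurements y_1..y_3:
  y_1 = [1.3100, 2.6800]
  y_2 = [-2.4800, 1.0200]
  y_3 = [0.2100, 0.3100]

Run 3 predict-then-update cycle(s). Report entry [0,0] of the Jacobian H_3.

H_jac[0,0] = 0.4689

step 1: x^-=[-3.1688, -2.7200]  P^-=[0.9019 0.0497; 0.0497 0.4300]  H_jac=[-0.9996 0.0000; 0.0000 0.4092]  S=[1.0213 -0.0303; -0.0303 0.4420]  K=[-0.8833 -0.0146; -0.0369 0.3956]  nu=[1.2828, 3.5924]  x^+=[-4.3543, -1.3463]  P^+=[0.1059 0.0084; 0.0084 0.3586]
step 2: x^-=[-4.7447, -1.3463]  P^-=[0.2409 0.1254; 0.1254 0.5586]  H_jac=[0.0323 0.0000; 0.0000 0.9749]  S=[0.1203 -0.0061; -0.0061 0.9009]  K=[0.0716 0.1362; 0.0641 0.6049]  nu=[-3.4795, 0.7974]  x^+=[-4.8852, -1.0871]  P^+=[0.2237 0.0509; 0.0509 0.2289]
step 3: x^-=[-5.2004, -1.0871]  P^-=[0.3725 0.1303; 0.1303 0.4289]  H_jac=[0.4689 0.0000; 0.0000 0.8853]  S=[0.2019 0.0441; 0.0441 0.7061]  K=[0.8409 0.1109; 0.1878 0.5260]  nu=[-0.6733, -0.1551]  x^+=[-5.7838, -1.2951]  P^+=[0.2128 0.0368; 0.0368 0.2177]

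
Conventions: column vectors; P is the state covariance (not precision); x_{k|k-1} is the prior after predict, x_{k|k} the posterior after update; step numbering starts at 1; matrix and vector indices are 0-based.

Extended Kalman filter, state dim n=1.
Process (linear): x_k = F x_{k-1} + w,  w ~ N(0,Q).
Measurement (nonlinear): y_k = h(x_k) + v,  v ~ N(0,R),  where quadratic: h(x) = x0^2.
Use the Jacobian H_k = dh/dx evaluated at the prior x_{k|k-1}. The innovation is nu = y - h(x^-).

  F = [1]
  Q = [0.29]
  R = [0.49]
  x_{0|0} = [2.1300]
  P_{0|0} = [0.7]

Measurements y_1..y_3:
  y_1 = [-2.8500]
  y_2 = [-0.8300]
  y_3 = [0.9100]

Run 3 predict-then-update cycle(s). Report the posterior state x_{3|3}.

step 1: x^-=[2.1300]  P^-=[0.9900]  H_jac=[4.2600]  S=[18.4561]  K=[0.2285]  nu=[-7.3869]  x^+=[0.4420]  P^+=[0.0263]
step 2: x^-=[0.4420]  P^-=[0.3163]  H_jac=[0.8840]  S=[0.7372]  K=[0.3793]  nu=[-1.0254]  x^+=[0.0531]  P^+=[0.2102]
step 3: x^-=[0.0531]  P^-=[0.5002]  H_jac=[0.1062]  S=[0.4956]  K=[0.1072]  nu=[0.9072]  x^+=[0.1503]  P^+=[0.4945]

x_post = [0.1503]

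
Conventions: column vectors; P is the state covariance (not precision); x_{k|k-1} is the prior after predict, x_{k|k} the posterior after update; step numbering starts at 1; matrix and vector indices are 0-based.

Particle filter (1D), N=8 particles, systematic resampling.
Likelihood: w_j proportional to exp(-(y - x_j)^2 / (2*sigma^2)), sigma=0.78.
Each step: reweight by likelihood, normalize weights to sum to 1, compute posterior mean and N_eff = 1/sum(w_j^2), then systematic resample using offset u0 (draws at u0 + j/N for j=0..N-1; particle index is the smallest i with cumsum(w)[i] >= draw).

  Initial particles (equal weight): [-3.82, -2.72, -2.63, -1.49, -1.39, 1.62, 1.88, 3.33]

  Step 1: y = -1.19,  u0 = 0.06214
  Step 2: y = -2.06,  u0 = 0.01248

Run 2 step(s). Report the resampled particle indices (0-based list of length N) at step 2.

step 1: w=[0.0015, 0.0655, 0.0816, 0.4165, 0.4340, 0.0007, 0.0002, 0.0000]  mean=-1.6210  Neff=2.6825  idx=[1, 3, 3, 3, 3, 4, 4, 4]
step 2: w=[0.1198, 0.1312, 0.1312, 0.1312, 0.1312, 0.1185, 0.1185, 0.1185]  mean=-1.6018  Neff=7.9803  idx=[0, 1, 2, 3, 3, 4, 5, 7]

resampled_idx = [0, 1, 2, 3, 3, 4, 5, 7]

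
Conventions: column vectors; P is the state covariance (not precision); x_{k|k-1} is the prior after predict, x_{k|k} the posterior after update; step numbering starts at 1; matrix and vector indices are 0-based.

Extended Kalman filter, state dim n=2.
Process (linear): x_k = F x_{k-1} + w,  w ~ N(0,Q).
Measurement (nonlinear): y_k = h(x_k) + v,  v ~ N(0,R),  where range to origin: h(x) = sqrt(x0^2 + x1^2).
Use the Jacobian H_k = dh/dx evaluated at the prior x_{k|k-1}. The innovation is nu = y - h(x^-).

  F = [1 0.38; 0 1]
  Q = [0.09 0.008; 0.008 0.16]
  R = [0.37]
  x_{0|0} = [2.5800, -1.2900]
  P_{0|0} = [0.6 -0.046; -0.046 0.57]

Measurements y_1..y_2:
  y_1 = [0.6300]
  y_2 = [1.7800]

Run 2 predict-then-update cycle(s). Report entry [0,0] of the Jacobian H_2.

step 1: x^-=[2.0898, -1.2900]  P^-=[0.7373 0.1786; 0.1786 0.7300]  H_jac=[0.8509 -0.5253]  S=[0.9457]  K=[0.5643; -0.2448]  nu=[-1.8259]  x^+=[1.0595, -0.8431]  P^+=[0.4362 0.3092; 0.3092 0.6733]
step 2: x^-=[0.7391, -0.8431]  P^-=[0.8585 0.5731; 0.5731 0.8333]  H_jac=[0.6592 -0.7519]  S=[0.6461]  K=[0.2089; -0.3851]  nu=[0.6588]  x^+=[0.8768, -1.0968]  P^+=[0.8303 0.6251; 0.6251 0.7375]

H_jac[0,0] = 0.6592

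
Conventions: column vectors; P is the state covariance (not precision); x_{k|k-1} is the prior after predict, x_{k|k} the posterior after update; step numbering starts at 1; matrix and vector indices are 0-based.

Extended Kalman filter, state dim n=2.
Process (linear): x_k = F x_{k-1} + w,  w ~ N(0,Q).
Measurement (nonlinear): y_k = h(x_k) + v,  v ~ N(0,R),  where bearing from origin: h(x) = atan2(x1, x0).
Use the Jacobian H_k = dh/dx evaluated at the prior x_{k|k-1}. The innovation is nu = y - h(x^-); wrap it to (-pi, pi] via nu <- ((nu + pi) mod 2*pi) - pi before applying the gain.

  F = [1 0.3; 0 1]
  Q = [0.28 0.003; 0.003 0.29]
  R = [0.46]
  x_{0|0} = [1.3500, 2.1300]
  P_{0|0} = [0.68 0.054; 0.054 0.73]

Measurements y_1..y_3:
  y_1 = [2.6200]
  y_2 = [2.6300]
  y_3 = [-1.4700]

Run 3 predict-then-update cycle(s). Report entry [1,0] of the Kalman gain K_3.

K[1,0] = 0.0470

step 1: x^-=[1.9890, 2.1300]  P^-=[1.0581 0.2760; 0.2760 1.0200]  H_jac=[-0.2508 0.2342]  S=[0.5501]  K=[-0.3649; 0.3084]  nu=[1.8004]  x^+=[1.3320, 2.6853]  P^+=[0.9849 0.3379; 0.3379 0.9677]
step 2: x^-=[2.1376, 2.6853]  P^-=[1.5547 0.6312; 0.6312 1.2577]  H_jac=[-0.2280 0.1815]  S=[0.5300]  K=[-0.4526; 0.1591]  nu=[1.7315]  x^+=[1.3540, 2.9608]  P^+=[1.4461 0.6694; 0.6694 1.2443]
step 3: x^-=[2.2422, 2.9608]  P^-=[2.2397 1.0457; 1.0457 1.5343]  H_jac=[-0.2146 0.1626]  S=[0.5308]  K=[-0.5855; 0.0470]  nu=[-2.3926]  x^+=[3.6432, 2.8483]  P^+=[2.0578 1.0603; 1.0603 1.5331]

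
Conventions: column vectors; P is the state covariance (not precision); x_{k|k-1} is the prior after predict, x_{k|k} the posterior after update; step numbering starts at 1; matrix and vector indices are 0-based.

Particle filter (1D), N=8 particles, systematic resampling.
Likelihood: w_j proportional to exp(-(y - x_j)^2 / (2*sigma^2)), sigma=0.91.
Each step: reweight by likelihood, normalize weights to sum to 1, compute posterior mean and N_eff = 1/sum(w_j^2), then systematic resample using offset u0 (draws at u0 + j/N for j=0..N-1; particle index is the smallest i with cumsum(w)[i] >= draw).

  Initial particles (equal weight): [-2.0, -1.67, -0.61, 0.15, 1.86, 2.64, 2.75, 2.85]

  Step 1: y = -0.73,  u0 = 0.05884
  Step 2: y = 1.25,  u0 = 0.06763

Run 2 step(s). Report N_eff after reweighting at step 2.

N_eff = 3.5632

step 1: w=[0.1452, 0.2255, 0.3811, 0.2408, 0.0067, 0.0004, 0.0003, 0.0002]  mean=-0.8484  Neff=3.6345  idx=[0, 1, 1, 2, 2, 2, 3, 3]
step 2: w=[0.0013, 0.0043, 0.0043, 0.0919, 0.0919, 0.0919, 0.3573, 0.3573]  mean=-0.0778  Neff=3.5632  idx=[3, 4, 6, 6, 6, 7, 7, 7]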